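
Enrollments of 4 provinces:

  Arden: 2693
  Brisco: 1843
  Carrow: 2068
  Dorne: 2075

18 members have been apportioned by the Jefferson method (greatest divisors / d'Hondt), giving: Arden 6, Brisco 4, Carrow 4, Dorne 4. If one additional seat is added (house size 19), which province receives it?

Dorne

Priority for the next seat is population ÷ (current seats + 1).
Priorities: Arden 384.714, Brisco 368.600, Carrow 413.600, Dorne 415.000.
Highest priority: Dorne.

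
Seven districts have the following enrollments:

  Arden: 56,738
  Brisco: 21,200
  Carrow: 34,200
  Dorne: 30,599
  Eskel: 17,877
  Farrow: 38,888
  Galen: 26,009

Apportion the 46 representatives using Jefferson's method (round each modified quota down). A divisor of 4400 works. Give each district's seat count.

With modified divisor 4400: modified quotas Arden 12.895, Brisco 4.818, Carrow 7.773, Dorne 6.954, Eskel 4.063, Farrow 8.838, Galen 5.911.
Rounding down: Arden 12, Brisco 4, Carrow 7, Dorne 6, Eskel 4, Farrow 8, Galen 5 (total 46).

Arden 12, Brisco 4, Carrow 7, Dorne 6, Eskel 4, Farrow 8, Galen 5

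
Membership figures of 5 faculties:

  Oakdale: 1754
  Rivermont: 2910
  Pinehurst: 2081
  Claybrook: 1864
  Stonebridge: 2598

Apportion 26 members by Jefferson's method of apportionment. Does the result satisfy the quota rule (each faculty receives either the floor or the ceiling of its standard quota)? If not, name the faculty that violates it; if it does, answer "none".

Standard quotas: Oakdale 4.069, Rivermont 6.751, Pinehurst 4.828, Claybrook 4.324, Stonebridge 6.027.
Jefferson allocation: Oakdale 4, Rivermont 7, Pinehurst 5, Claybrook 4, Stonebridge 6.
Every allocation lies between the lower and upper quota.

none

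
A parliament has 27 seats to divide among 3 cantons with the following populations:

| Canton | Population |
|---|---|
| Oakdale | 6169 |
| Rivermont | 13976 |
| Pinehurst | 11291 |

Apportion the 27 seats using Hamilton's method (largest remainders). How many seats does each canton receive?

Oakdale=5, Rivermont=12, Pinehurst=10

The standard divisor is 31436/27 ≈ 1164.296.
Standard quotas: Oakdale 5.2985, Rivermont 12.0038, Pinehurst 9.6977.
Lower quotas: Oakdale 5, Rivermont 12, Pinehurst 9 (sum 26, leaving 1 seat).
Remainders in descending order: Pinehurst 0.6977, Oakdale 0.2985, Rivermont 0.0038.
The surplus seat goes to Pinehurst.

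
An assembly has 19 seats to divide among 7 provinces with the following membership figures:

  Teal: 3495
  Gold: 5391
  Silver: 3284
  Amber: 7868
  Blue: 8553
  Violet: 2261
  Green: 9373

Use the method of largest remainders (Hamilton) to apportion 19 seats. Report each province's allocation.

Teal 2; Gold 2; Silver 2; Amber 4; Blue 4; Violet 1; Green 4

Total 40225; standard divisor 40225/19 ≈ 2117.105.
Standard quotas: Teal 1.6508, Gold 2.5464, Silver 1.5512, Amber 3.7164, Blue 4.0400, Violet 1.0680, Green 4.4273.
Lower quotas: Teal 1, Gold 2, Silver 1, Amber 3, Blue 4, Violet 1, Green 4 (sum 16, leaving 3 seats).
Remainders in descending order: Amber 0.7164, Teal 0.6508, Silver 0.5512, Gold 0.5464, Green 0.4273, Violet 0.0680, Blue 0.0400.
Largest remainders: Amber, Teal, Silver receive the extra seats.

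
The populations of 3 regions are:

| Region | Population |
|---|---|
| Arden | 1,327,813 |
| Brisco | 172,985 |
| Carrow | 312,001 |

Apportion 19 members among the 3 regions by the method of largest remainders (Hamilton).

Arden 14, Brisco 2, Carrow 3

Standard divisor: 1812799 ÷ 19 ≈ 95410.474.
Standard quotas: Arden 13.9168, Brisco 1.8131, Carrow 3.2701.
Lower quotas: Arden 13, Brisco 1, Carrow 3 (sum 17, leaving 2 seats).
Remainders in descending order: Arden 0.9168, Brisco 0.8131, Carrow 0.2701.
Largest remainders: Arden, Brisco receive the extra seats.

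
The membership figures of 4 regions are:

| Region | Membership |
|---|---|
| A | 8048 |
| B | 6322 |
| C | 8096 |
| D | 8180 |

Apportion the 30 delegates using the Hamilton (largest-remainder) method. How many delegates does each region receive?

A 8, B 6, C 8, D 8

Total 30646; standard divisor 30646/30 ≈ 1021.533.
Standard quotas: A 7.8784, B 6.1887, C 7.9253, D 8.0076.
Lower quotas: A 7, B 6, C 7, D 8 (sum 28, leaving 2 seats).
Remainders in descending order: C 0.9253, A 0.8784, B 0.1887, D 0.0076.
The surplus seats go to C, A.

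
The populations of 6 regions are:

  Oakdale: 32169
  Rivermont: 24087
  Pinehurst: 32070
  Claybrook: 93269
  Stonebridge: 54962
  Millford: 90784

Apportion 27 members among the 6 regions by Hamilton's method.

Oakdale 3, Rivermont 2, Pinehurst 3, Claybrook 8, Stonebridge 4, Millford 7

Standard divisor: 327341 ÷ 27 ≈ 12123.741.
Standard quotas: Oakdale 2.6534, Rivermont 1.9868, Pinehurst 2.6452, Claybrook 7.6931, Stonebridge 4.5334, Millford 7.4881.
Lower quotas: Oakdale 2, Rivermont 1, Pinehurst 2, Claybrook 7, Stonebridge 4, Millford 7 (sum 23, leaving 4 seats).
Remainders in descending order: Rivermont 0.9868, Claybrook 0.6931, Oakdale 0.6534, Pinehurst 0.6452, Stonebridge 0.5334, Millford 0.4881.
The surplus seats go to Rivermont, Claybrook, Oakdale, Pinehurst.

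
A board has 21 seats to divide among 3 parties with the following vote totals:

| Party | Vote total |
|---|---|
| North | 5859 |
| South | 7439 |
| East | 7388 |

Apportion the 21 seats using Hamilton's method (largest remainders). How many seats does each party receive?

Total 20686; standard divisor 20686/21 ≈ 985.048.
Standard quotas: North 5.9479, South 7.5519, East 7.5001.
Lower quotas: North 5, South 7, East 7 (sum 19, leaving 2 seats).
Remainders in descending order: North 0.9479, South 0.5519, East 0.5001.
Largest remainders: North, South receive the extra seats.

North=6, South=8, East=7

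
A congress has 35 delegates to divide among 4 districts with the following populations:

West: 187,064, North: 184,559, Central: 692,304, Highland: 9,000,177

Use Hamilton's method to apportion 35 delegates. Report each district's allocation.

The standard divisor is 10064104/35 ≈ 287545.829.
Standard quotas: West 0.6506, North 0.6418, Central 2.4076, Highland 31.3000.
Lower quotas: West 0, North 0, Central 2, Highland 31 (sum 33, leaving 2 seats).
Remainders in descending order: West 0.6506, North 0.6418, Central 0.4076, Highland 0.3000.
Largest remainders: West, North receive the extra seats.

West 1, North 1, Central 2, Highland 31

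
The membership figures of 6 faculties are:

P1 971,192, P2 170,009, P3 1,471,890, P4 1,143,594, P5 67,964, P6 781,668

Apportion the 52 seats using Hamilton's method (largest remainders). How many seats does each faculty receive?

P1: 11, P2: 2, P3: 16, P4: 13, P5: 1, P6: 9

The standard divisor is 4606317/52 ≈ 88583.019.
Standard quotas: P1 10.9636, P2 1.9192, P3 16.6159, P4 12.9099, P5 0.7672, P6 8.8241.
Lower quotas: P1 10, P2 1, P3 16, P4 12, P5 0, P6 8 (sum 47, leaving 5 seats).
Remainders in descending order: P1 0.9636, P2 0.9192, P4 0.9099, P6 0.8241, P5 0.7672, P3 0.6159.
The surplus seats go to P1, P2, P4, P6, P5.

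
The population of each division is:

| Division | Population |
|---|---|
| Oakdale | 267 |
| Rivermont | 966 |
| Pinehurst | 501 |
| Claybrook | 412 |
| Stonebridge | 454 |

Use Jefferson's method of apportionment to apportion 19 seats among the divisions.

Oakdale: 2, Rivermont: 7, Pinehurst: 4, Claybrook: 3, Stonebridge: 3

Standard divisor 2600/19 ≈ 136.842; standard quotas: Oakdale 1.951, Rivermont 7.059, Pinehurst 3.661, Claybrook 3.011, Stonebridge 3.318.
Rounding down gives 1, 7, 3, 3, 3 = 17 seats, so the divisor must be adjusted.
With modified divisor 123: modified quotas Oakdale 2.171, Rivermont 7.854, Pinehurst 4.073, Claybrook 3.350, Stonebridge 3.691.
Rounding down: Oakdale 2, Rivermont 7, Pinehurst 4, Claybrook 3, Stonebridge 3 (total 19).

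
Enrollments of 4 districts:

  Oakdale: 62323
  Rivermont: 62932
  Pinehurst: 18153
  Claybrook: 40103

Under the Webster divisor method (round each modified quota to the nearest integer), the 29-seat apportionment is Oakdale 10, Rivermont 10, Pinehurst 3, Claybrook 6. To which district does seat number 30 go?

Claybrook

Priority for the next seat is population ÷ (current seats + 0.5).
Priorities: Oakdale 5935.524, Rivermont 5993.524, Pinehurst 5186.571, Claybrook 6169.692.
Highest priority: Claybrook.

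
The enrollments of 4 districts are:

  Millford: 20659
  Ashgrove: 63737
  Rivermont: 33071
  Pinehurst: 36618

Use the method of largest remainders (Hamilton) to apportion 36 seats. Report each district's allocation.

Millford=5; Ashgrove=15; Rivermont=8; Pinehurst=8

The standard divisor is 154085/36 ≈ 4280.139.
Standard quotas: Millford 4.8267, Ashgrove 14.8913, Rivermont 7.7266, Pinehurst 8.5553.
Lower quotas: Millford 4, Ashgrove 14, Rivermont 7, Pinehurst 8 (sum 33, leaving 3 seats).
Remainders in descending order: Ashgrove 0.8913, Millford 0.8267, Rivermont 0.7266, Pinehurst 0.5553.
Largest remainders: Ashgrove, Millford, Rivermont receive the extra seats.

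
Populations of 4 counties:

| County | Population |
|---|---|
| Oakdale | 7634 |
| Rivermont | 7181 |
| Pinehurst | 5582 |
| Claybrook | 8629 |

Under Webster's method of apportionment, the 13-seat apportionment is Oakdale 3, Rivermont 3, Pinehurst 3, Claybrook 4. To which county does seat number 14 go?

Oakdale

Priority for the next seat is population ÷ (current seats + 0.5).
Priorities: Oakdale 2181.143, Rivermont 2051.714, Pinehurst 1594.857, Claybrook 1917.556.
Highest priority: Oakdale.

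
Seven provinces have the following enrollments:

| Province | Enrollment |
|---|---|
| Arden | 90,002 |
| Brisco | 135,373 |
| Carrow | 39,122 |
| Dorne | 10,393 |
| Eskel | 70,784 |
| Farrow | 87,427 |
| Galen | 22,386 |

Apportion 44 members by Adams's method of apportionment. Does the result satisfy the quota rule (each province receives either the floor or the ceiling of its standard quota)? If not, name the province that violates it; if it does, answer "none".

Standard quotas: Arden 8.694, Brisco 13.077, Carrow 3.779, Dorne 1.004, Eskel 6.838, Farrow 8.445, Galen 2.162.
Adams allocation: Arden 9, Brisco 13, Carrow 4, Dorne 1, Eskel 7, Farrow 8, Galen 2.
Every allocation lies between the lower and upper quota.

none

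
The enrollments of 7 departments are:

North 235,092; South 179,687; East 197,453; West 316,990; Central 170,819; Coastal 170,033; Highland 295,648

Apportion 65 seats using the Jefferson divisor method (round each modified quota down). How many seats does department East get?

Standard divisor 1565722/65 ≈ 24088.031; standard quotas: North 9.760, South 7.460, East 8.197, West 13.160, Central 7.091, Coastal 7.059, Highland 12.274.
Rounding down gives 9, 7, 8, 13, 7, 7, 12 = 63 seats, so the divisor must be adjusted.
With modified divisor 22700: modified quotas North 10.356, South 7.916, East 8.698, West 13.964, Central 7.525, Coastal 7.490, Highland 13.024.
Rounding down: North 10, South 7, East 8, West 13, Central 7, Coastal 7, Highland 13 (total 65).
East receives 8.

8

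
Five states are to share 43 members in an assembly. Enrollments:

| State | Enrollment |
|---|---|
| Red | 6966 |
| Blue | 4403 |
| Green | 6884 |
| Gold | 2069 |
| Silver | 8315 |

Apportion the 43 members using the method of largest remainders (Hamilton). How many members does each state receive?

Total 28637; standard divisor 28637/43 ≈ 665.977.
Standard quotas: Red 10.4598, Blue 6.6113, Green 10.3367, Gold 3.1067, Silver 12.4854.
Lower quotas: Red 10, Blue 6, Green 10, Gold 3, Silver 12 (sum 41, leaving 2 seats).
Remainders in descending order: Blue 0.6113, Silver 0.4854, Red 0.4598, Green 0.3367, Gold 0.1067.
The surplus seats go to Blue, Silver.

Red: 10, Blue: 7, Green: 10, Gold: 3, Silver: 13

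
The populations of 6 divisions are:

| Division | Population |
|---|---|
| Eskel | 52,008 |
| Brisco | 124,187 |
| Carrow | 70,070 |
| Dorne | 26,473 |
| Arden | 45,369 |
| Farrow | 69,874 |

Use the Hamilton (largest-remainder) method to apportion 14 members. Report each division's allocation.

Standard divisor: 387981 ÷ 14 ≈ 27712.929.
Standard quotas: Eskel 1.8767, Brisco 4.4812, Carrow 2.5284, Dorne 0.9553, Arden 1.6371, Farrow 2.5214.
Lower quotas: Eskel 1, Brisco 4, Carrow 2, Dorne 0, Arden 1, Farrow 2 (sum 10, leaving 4 seats).
Remainders in descending order: Dorne 0.9553, Eskel 0.8767, Arden 0.6371, Carrow 0.5284, Farrow 0.5214, Brisco 0.4812.
Largest remainders: Dorne, Eskel, Arden, Carrow receive the extra seats.

Eskel 2, Brisco 4, Carrow 3, Dorne 1, Arden 2, Farrow 2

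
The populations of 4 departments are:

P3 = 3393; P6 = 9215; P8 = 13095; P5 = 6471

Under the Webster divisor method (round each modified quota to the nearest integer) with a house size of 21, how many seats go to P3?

2

Standard divisor 32174/21 ≈ 1532.095; standard quotas: P3 2.215, P6 6.015, P8 8.547, P5 4.224.
Rounding to the nearest integer gives P3 2, P6 6, P8 9, P5 4 — total 21, matching the house size, so no adjustment is needed.
P3 receives 2.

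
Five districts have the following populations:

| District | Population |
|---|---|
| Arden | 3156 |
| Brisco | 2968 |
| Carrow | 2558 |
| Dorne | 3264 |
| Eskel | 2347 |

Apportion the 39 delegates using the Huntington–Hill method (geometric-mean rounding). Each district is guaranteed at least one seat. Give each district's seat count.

Arden 9, Brisco 8, Carrow 7, Dorne 9, Eskel 6

With divisor 367: modified quotas Arden 8.599, Brisco 8.087, Carrow 6.970, Dorne 8.894, Eskel 6.395.
Geometric-mean thresholds: Arden √(8·9)=8.485, Brisco √(8·9)=8.485, Carrow √(6·7)=6.481, Dorne √(8·9)=8.485, Eskel √(6·7)=6.481.
Each quota rounded against its threshold gives Arden 9, Brisco 8, Carrow 7, Dorne 9, Eskel 6 (total 39).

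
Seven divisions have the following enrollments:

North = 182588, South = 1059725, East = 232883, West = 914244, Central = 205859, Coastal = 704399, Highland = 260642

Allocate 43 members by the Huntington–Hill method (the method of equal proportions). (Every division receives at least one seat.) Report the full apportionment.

North 2, South 13, East 3, West 11, Central 3, Coastal 8, Highland 3

With divisor 83528: modified quotas North 2.186, South 12.687, East 2.788, West 10.945, Central 2.465, Coastal 8.433, Highland 3.120.
Geometric-mean thresholds: North √(2·3)=2.449, South √(12·13)=12.490, East √(2·3)=2.449, West √(10·11)=10.488, Central √(2·3)=2.449, Coastal √(8·9)=8.485, Highland √(3·4)=3.464.
Each quota rounded against its threshold gives North 2, South 13, East 3, West 11, Central 3, Coastal 8, Highland 3 (total 43).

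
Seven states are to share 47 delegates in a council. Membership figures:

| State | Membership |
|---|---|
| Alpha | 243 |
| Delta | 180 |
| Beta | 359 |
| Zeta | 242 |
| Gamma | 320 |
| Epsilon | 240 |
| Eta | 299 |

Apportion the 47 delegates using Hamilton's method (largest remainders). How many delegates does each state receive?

Alpha: 6, Delta: 5, Beta: 9, Zeta: 6, Gamma: 8, Epsilon: 6, Eta: 7

Total 1883; standard divisor 1883/47 ≈ 40.064.
Standard quotas: Alpha 6.065, Delta 4.493, Beta 8.961, Zeta 6.040, Gamma 7.987, Epsilon 5.990, Eta 7.463.
Lower quotas: Alpha 6, Delta 4, Beta 8, Zeta 6, Gamma 7, Epsilon 5, Eta 7 (sum 43, leaving 4 seats).
Remainders in descending order: Epsilon 0.990, Gamma 0.987, Beta 0.961, Delta 0.493, Eta 0.463, Alpha 0.065, Zeta 0.040.
Largest remainders: Epsilon, Gamma, Beta, Delta receive the extra seats.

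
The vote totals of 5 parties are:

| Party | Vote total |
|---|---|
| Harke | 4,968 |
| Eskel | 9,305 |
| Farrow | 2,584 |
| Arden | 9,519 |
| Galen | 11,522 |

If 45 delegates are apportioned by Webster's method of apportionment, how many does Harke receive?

6

Standard divisor 37898/45 ≈ 842.178; standard quotas: Harke 5.899, Eskel 11.049, Farrow 3.068, Arden 11.303, Galen 13.681.
Rounding to the nearest integer gives Harke 6, Eskel 11, Farrow 3, Arden 11, Galen 14 — total 45, matching the house size, so no adjustment is needed.
Harke receives 6.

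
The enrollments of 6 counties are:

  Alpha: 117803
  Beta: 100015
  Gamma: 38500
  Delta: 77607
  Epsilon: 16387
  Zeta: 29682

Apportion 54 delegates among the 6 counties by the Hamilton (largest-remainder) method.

Alpha=17, Beta=14, Gamma=6, Delta=11, Epsilon=2, Zeta=4

Total 379994; standard divisor 379994/54 ≈ 7036.926.
Standard quotas: Alpha 16.7407, Beta 14.2129, Gamma 5.4711, Delta 11.0285, Epsilon 2.3287, Zeta 4.2180.
Lower quotas: Alpha 16, Beta 14, Gamma 5, Delta 11, Epsilon 2, Zeta 4 (sum 52, leaving 2 seats).
Remainders in descending order: Alpha 0.7407, Gamma 0.4711, Epsilon 0.3287, Zeta 0.2180, Beta 0.2129, Delta 0.0285.
Largest remainders: Alpha, Gamma receive the extra seats.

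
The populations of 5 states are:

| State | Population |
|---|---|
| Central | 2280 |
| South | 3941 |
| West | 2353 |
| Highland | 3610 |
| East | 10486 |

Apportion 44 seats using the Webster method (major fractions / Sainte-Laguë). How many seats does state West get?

5

Standard divisor 22670/44 ≈ 515.227; standard quotas: Central 4.425, South 7.649, West 4.567, Highland 7.007, East 20.352.
Rounding to the nearest integer gives Central 4, South 8, West 5, Highland 7, East 20 — total 44, matching the house size, so no adjustment is needed.
West receives 5.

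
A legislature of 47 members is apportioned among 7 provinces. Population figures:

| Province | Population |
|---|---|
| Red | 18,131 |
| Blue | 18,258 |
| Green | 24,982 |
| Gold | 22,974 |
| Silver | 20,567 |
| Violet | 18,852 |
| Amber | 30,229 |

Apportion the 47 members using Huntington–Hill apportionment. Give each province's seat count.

With divisor 3322: modified quotas Red 5.458, Blue 5.496, Green 7.520, Gold 6.916, Silver 6.191, Violet 5.675, Amber 9.100.
Geometric-mean thresholds: Red √(5·6)=5.477, Blue √(5·6)=5.477, Green √(7·8)=7.483, Gold √(6·7)=6.481, Silver √(6·7)=6.481, Violet √(5·6)=5.477, Amber √(9·10)=9.487.
Each quota rounded against its threshold gives Red 5, Blue 6, Green 8, Gold 7, Silver 6, Violet 6, Amber 9 (total 47).

Red: 5; Blue: 6; Green: 8; Gold: 7; Silver: 6; Violet: 6; Amber: 9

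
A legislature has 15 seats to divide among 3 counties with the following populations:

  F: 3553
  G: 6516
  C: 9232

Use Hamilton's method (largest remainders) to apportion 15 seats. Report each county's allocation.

Total 19301; standard divisor 19301/15 ≈ 1286.733.
Standard quotas: F 2.7613, G 5.0640, C 7.1748.
Lower quotas: F 2, G 5, C 7 (sum 14, leaving 1 seat).
Remainders in descending order: F 0.7613, C 0.1748, G 0.0640.
Largest remainder: F receives the extra seat.

F: 3; G: 5; C: 7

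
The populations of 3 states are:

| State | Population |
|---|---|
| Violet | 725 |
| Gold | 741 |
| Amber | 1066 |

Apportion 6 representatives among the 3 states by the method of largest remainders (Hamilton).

Violet 2, Gold 2, Amber 2

The standard divisor is 2532/6 = 422.
Standard quotas: Violet 1.718, Gold 1.756, Amber 2.526.
Lower quotas: Violet 1, Gold 1, Amber 2 (sum 4, leaving 2 seats).
Remainders in descending order: Gold 0.756, Violet 0.718, Amber 0.526.
Largest remainders: Gold, Violet receive the extra seats.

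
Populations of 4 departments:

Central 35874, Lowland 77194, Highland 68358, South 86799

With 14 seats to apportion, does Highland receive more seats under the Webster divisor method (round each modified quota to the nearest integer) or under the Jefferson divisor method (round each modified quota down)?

Webster

Webster: Central 2, Lowland 4, Highland 4, South 4.
Jefferson: Central 2, Lowland 4, Highland 3, South 5.
Highland gets 4 under Webster and 3 under Jefferson.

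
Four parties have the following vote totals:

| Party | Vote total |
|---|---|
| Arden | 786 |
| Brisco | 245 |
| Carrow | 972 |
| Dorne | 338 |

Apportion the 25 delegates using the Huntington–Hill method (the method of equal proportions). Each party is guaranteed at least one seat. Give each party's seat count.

Arden=8, Brisco=3, Carrow=10, Dorne=4

With divisor 95: modified quotas Arden 8.274, Brisco 2.579, Carrow 10.232, Dorne 3.558.
Geometric-mean thresholds: Arden √(8·9)=8.485, Brisco √(2·3)=2.449, Carrow √(10·11)=10.488, Dorne √(3·4)=3.464.
Each quota rounded against its threshold gives Arden 8, Brisco 3, Carrow 10, Dorne 4 (total 25).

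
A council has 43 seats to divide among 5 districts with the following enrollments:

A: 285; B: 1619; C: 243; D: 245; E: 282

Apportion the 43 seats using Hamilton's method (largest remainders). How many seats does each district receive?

A: 5, B: 26, C: 4, D: 4, E: 4

The standard divisor is 2674/43 ≈ 62.186.
Standard quotas: A 4.583, B 26.035, C 3.908, D 3.940, E 4.535.
Lower quotas: A 4, B 26, C 3, D 3, E 4 (sum 40, leaving 3 seats).
Remainders in descending order: D 0.940, C 0.908, A 0.583, E 0.535, B 0.035.
The surplus seats go to D, C, A.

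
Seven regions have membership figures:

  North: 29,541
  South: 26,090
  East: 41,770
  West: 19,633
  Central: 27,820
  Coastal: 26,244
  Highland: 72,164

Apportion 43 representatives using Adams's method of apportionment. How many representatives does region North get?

5

Standard divisor 243262/43 ≈ 5657.256; standard quotas: North 5.222, South 4.612, East 7.383, West 3.470, Central 4.918, Coastal 4.639, Highland 12.756.
Rounding up gives 6, 5, 8, 4, 5, 5, 13 = 46 seats, so the divisor must be adjusted.
With modified divisor 6300: modified quotas North 4.689, South 4.141, East 6.630, West 3.116, Central 4.416, Coastal 4.166, Highland 11.455.
Rounding up: North 5, South 5, East 7, West 4, Central 5, Coastal 5, Highland 12 (total 43).
North receives 5.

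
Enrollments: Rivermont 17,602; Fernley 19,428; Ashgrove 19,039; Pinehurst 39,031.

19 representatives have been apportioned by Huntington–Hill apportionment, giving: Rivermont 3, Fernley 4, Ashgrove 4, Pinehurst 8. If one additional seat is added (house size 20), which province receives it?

Priority for the next seat is population ÷ (√(s·(s+1))).
Priorities: Rivermont 5081.260, Fernley 4344.233, Ashgrove 4257.250, Pinehurst 4599.847.
Highest priority: Rivermont.

Rivermont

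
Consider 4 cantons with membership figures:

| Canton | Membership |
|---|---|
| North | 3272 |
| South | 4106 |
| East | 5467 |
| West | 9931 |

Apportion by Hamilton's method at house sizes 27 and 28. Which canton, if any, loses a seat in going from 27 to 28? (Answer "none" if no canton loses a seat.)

none

At 27 seats: North 4, South 5, East 6, West 12.
At 28 seats: North 4, South 5, East 7, West 12.
No canton's allocation decreased.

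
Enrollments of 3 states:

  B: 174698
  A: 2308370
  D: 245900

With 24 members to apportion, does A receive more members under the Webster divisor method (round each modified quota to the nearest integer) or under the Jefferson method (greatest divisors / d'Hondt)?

Webster: B 2, A 20, D 2.
Jefferson: B 1, A 21, D 2.
A gets 20 under Webster and 21 under Jefferson.

Jefferson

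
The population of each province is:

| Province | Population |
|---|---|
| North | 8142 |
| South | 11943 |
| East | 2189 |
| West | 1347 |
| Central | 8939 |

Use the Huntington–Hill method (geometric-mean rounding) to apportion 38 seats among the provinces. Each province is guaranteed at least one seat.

North 9; South 14; East 3; West 2; Central 10

With divisor 872: modified quotas North 9.337, South 13.696, East 2.510, West 1.545, Central 10.251.
Geometric-mean thresholds: North √(9·10)=9.487, South √(13·14)=13.491, East √(2·3)=2.449, West √(1·2)=1.414, Central √(10·11)=10.488.
Each quota rounded against its threshold gives North 9, South 14, East 3, West 2, Central 10 (total 38).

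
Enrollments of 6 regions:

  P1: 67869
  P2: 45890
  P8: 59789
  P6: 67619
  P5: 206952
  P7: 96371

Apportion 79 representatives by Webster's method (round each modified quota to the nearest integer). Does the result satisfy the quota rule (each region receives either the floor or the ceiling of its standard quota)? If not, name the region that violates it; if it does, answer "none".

P5

Standard quotas: P1 9.847, P2 6.658, P8 8.675, P6 9.811, P5 30.027, P7 13.982.
Webster allocation: P1 10, P2 7, P8 9, P6 10, P5 29, P7 14.
P5 has quota 30.027 (lower 30, upper 31) but receives 29 — outside the quota interval.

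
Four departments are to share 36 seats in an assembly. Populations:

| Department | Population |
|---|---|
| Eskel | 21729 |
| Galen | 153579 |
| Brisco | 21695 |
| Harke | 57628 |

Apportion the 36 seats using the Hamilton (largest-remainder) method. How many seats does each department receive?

Eskel: 3; Galen: 22; Brisco: 3; Harke: 8

Total 254631; standard divisor 254631/36 ≈ 7073.083.
Standard quotas: Eskel 3.0721, Galen 21.7132, Brisco 3.0673, Harke 8.1475.
Lower quotas: Eskel 3, Galen 21, Brisco 3, Harke 8 (sum 35, leaving 1 seat).
Remainders in descending order: Galen 0.7132, Harke 0.1475, Eskel 0.0721, Brisco 0.0673.
Largest remainder: Galen receives the extra seat.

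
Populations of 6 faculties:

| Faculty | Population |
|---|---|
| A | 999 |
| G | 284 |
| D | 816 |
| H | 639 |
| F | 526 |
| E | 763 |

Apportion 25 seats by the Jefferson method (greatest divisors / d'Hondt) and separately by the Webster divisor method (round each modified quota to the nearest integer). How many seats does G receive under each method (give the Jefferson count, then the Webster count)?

1 and 2

Jefferson: A 7, G 1, D 5, H 4, F 3, E 5.
Webster: A 6, G 2, D 5, H 4, F 3, E 5.
G gets 1 under Jefferson and 2 under Webster.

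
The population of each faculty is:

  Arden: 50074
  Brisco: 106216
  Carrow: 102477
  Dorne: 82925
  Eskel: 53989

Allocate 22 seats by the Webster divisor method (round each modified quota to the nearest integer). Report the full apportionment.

Standard divisor 395681/22 ≈ 17985.5; standard quotas: Arden 2.784, Brisco 5.906, Carrow 5.698, Dorne 4.611, Eskel 3.002.
Rounding to the nearest integer gives 3, 6, 6, 5, 3 = 23 seats, so the divisor must be adjusted.
With modified divisor 18530: modified quotas Arden 2.702, Brisco 5.732, Carrow 5.530, Dorne 4.475, Eskel 2.914.
Rounding to the nearest integer: Arden 3, Brisco 6, Carrow 6, Dorne 4, Eskel 3 (total 22).

Arden 3, Brisco 6, Carrow 6, Dorne 4, Eskel 3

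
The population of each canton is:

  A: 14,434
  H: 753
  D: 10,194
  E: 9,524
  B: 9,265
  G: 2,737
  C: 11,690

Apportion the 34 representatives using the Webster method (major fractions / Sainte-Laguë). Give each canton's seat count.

A 8; H 0; D 6; E 6; B 5; G 2; C 7

Standard divisor 58597/34 ≈ 1723.441; standard quotas: A 8.375, H 0.437, D 5.915, E 5.526, B 5.376, G 1.588, C 6.783.
Rounding to the nearest integer gives A 8, H 0, D 6, E 6, B 5, G 2, C 7 — total 34, matching the house size, so no adjustment is needed.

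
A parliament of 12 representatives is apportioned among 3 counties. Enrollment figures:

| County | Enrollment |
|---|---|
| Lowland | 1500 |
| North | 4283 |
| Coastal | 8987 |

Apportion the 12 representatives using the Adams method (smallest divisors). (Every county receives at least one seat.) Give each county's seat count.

Lowland=2, North=3, Coastal=7

Standard divisor 14770/12 ≈ 1230.833; standard quotas: Lowland 1.219, North 3.480, Coastal 7.302.
Rounding up gives 2, 4, 8 = 14 seats, so the divisor must be adjusted.
With modified divisor 1460: modified quotas Lowland 1.027, North 2.934, Coastal 6.155.
Rounding up: Lowland 2, North 3, Coastal 7 (total 12).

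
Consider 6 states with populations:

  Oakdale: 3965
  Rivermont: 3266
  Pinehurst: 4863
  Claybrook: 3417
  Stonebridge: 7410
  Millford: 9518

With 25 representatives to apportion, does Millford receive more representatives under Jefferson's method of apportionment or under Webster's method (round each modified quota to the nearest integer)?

Jefferson: Oakdale 3, Rivermont 2, Pinehurst 4, Claybrook 2, Stonebridge 6, Millford 8.
Webster: Oakdale 3, Rivermont 2, Pinehurst 4, Claybrook 3, Stonebridge 6, Millford 7.
Millford gets 8 under Jefferson and 7 under Webster.

Jefferson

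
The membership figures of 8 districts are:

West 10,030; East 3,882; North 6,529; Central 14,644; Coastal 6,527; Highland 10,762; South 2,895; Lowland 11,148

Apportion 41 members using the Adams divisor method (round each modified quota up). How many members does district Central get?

Standard divisor 66417/41 ≈ 1619.927; standard quotas: West 6.192, East 2.396, North 4.030, Central 9.040, Coastal 4.029, Highland 6.644, South 1.787, Lowland 6.882.
Rounding up gives 7, 3, 5, 10, 5, 7, 2, 7 = 46 seats, so the divisor must be adjusted.
With modified divisor 1800: modified quotas West 5.572, East 2.157, North 3.627, Central 8.136, Coastal 3.626, Highland 5.979, South 1.608, Lowland 6.193.
Rounding up: West 6, East 3, North 4, Central 9, Coastal 4, Highland 6, South 2, Lowland 7 (total 41).
Central receives 9.

9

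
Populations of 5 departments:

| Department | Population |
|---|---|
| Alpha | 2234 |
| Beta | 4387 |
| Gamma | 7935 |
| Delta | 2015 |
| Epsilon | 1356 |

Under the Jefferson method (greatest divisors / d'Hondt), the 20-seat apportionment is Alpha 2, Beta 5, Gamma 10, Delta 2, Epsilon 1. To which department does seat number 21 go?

Priority for the next seat is population ÷ (current seats + 1).
Priorities: Alpha 744.667, Beta 731.167, Gamma 721.364, Delta 671.667, Epsilon 678.000.
Highest priority: Alpha.

Alpha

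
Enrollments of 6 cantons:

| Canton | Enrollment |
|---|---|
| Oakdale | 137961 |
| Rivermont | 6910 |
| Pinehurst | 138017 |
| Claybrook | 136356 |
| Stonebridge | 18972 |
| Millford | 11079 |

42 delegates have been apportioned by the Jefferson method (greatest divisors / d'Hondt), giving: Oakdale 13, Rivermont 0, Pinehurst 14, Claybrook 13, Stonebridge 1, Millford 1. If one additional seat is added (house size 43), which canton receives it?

Oakdale

Priority for the next seat is population ÷ (current seats + 1).
Priorities: Oakdale 9854.357, Rivermont 6910.000, Pinehurst 9201.133, Claybrook 9739.714, Stonebridge 9486.000, Millford 5539.500.
Highest priority: Oakdale.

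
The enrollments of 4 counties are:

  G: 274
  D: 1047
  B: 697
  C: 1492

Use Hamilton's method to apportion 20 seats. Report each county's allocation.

G: 2, D: 6, B: 4, C: 8

The standard divisor is 3510/20 ≈ 175.5.
Standard quotas: G 1.561, D 5.966, B 3.972, C 8.501.
Lower quotas: G 1, D 5, B 3, C 8 (sum 17, leaving 3 seats).
Remainders in descending order: B 0.972, D 0.966, G 0.561, C 0.501.
Largest remainders: B, D, G receive the extra seats.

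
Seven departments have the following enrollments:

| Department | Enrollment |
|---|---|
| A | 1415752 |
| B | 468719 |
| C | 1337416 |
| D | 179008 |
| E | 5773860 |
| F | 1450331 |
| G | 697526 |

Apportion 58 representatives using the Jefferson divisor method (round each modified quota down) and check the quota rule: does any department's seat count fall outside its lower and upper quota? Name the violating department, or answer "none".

E

Standard quotas: A 7.252, B 2.401, C 6.851, D 0.917, E 29.577, F 7.429, G 3.573.
Jefferson allocation: A 7, B 2, C 7, D 0, E 31, F 8, G 3.
E has quota 29.577 (lower 29, upper 30) but receives 31 — outside the quota interval.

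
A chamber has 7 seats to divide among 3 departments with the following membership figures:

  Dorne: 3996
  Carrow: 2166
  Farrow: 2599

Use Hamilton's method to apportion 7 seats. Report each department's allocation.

Standard divisor: 8761 ÷ 7 ≈ 1251.571.
Standard quotas: Dorne 3.193, Carrow 1.731, Farrow 2.077.
Lower quotas: Dorne 3, Carrow 1, Farrow 2 (sum 6, leaving 1 seat).
Remainders in descending order: Carrow 0.731, Dorne 0.193, Farrow 0.077.
Largest remainder: Carrow receives the extra seat.

Dorne 3, Carrow 2, Farrow 2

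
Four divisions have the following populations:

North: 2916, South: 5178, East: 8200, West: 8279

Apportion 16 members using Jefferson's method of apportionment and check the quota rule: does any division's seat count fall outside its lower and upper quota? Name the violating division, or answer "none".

none

Standard quotas: North 1.899, South 3.372, East 5.339, West 5.391.
Jefferson allocation: North 2, South 3, East 5, West 6.
Every allocation lies between the lower and upper quota.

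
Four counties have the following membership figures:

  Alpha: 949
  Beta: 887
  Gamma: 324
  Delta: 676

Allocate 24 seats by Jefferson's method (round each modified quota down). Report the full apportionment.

Alpha: 8; Beta: 8; Gamma: 2; Delta: 6

Standard divisor 2836/24 ≈ 118.167; standard quotas: Alpha 8.031, Beta 7.506, Gamma 2.742, Delta 5.721.
Rounding down gives 8, 7, 2, 5 = 22 seats, so the divisor must be adjusted.
With modified divisor 110: modified quotas Alpha 8.627, Beta 8.064, Gamma 2.945, Delta 6.145.
Rounding down: Alpha 8, Beta 8, Gamma 2, Delta 6 (total 24).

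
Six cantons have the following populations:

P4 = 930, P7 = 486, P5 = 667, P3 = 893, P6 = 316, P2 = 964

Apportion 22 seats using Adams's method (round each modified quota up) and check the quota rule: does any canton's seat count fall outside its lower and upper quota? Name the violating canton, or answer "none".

Standard quotas: P4 4.807, P7 2.512, P5 3.448, P3 4.616, P6 1.633, P2 4.983.
Adams allocation: P4 5, P7 3, P5 3, P3 4, P6 2, P2 5.
Every allocation lies between the lower and upper quota.

none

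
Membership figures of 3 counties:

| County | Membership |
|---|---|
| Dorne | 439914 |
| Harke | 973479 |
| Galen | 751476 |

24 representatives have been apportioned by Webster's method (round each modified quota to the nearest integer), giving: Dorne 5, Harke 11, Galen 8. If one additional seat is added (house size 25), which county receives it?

Galen

Priority for the next seat is population ÷ (current seats + 0.5).
Priorities: Dorne 79984.364, Harke 84650.348, Galen 88408.941.
Highest priority: Galen.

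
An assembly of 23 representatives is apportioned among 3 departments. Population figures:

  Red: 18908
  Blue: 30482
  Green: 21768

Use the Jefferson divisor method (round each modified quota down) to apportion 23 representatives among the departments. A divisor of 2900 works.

Red 6, Blue 10, Green 7

With modified divisor 2900: modified quotas Red 6.520, Blue 10.511, Green 7.506.
Rounding down: Red 6, Blue 10, Green 7 (total 23).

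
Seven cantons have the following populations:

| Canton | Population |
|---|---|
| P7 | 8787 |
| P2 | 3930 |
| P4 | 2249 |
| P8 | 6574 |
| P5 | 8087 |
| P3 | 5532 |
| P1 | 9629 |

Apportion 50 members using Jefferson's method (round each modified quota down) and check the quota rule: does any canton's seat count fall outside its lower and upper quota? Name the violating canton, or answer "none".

none

Standard quotas: P7 9.810, P2 4.387, P4 2.511, P8 7.339, P5 9.028, P3 6.176, P1 10.750.
Jefferson allocation: P7 10, P2 4, P4 2, P8 8, P5 9, P3 6, P1 11.
Every allocation lies between the lower and upper quota.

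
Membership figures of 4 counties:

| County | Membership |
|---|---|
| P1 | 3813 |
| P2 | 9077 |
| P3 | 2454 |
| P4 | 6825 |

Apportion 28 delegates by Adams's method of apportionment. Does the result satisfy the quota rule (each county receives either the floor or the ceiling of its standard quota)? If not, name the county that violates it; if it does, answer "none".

none

Standard quotas: P1 4.816, P2 11.464, P3 3.099, P4 8.620.
Adams allocation: P1 5, P2 11, P3 3, P4 9.
Every allocation lies between the lower and upper quota.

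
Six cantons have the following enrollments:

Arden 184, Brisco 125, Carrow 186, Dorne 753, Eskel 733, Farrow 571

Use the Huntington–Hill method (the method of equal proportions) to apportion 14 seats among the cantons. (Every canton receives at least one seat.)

With divisor 190: modified quotas Arden 0.968, Brisco 0.658, Carrow 0.979, Dorne 3.963, Eskel 3.858, Farrow 3.005.
Geometric-mean thresholds: Arden (min 1), Brisco (min 1), Carrow (min 1), Dorne √(3·4)=3.464, Eskel √(3·4)=3.464, Farrow √(3·4)=3.464.
Each quota rounded against its threshold gives Arden 1, Brisco 1, Carrow 1, Dorne 4, Eskel 4, Farrow 3 (total 14).

Arden=1, Brisco=1, Carrow=1, Dorne=4, Eskel=4, Farrow=3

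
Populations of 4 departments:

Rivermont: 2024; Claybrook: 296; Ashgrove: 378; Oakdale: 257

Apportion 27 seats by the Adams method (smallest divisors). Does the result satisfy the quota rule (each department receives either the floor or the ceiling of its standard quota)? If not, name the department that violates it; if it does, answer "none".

Standard quotas: Rivermont 18.493, Claybrook 2.705, Ashgrove 3.454, Oakdale 2.348.
Adams allocation: Rivermont 17, Claybrook 3, Ashgrove 4, Oakdale 3.
Rivermont has quota 18.493 (lower 18, upper 19) but receives 17 — outside the quota interval.

Rivermont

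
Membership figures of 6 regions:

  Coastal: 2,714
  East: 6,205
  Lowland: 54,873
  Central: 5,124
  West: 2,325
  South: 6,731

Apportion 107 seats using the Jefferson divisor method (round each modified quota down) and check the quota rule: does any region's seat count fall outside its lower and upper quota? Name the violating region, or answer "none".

Standard quotas: Coastal 3.724, East 8.515, Lowland 75.302, Central 7.032, West 3.191, South 9.237.
Jefferson allocation: Coastal 3, East 8, Lowland 77, Central 7, West 3, South 9.
Lowland has quota 75.302 (lower 75, upper 76) but receives 77 — outside the quota interval.

Lowland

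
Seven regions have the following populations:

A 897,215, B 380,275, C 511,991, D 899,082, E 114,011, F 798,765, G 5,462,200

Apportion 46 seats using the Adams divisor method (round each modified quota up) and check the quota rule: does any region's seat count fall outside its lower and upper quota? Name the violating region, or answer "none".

Standard quotas: A 4.554, B 1.930, C 2.598, D 4.563, E 0.579, F 4.054, G 27.722.
Adams allocation: A 5, B 2, C 3, D 5, E 1, F 4, G 26.
G has quota 27.722 (lower 27, upper 28) but receives 26 — outside the quota interval.

G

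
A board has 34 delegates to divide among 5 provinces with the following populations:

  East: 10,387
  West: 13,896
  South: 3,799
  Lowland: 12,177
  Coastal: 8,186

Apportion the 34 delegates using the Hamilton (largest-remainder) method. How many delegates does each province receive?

Total 48445; standard divisor 48445/34 ≈ 1424.853.
Standard quotas: East 7.2899, West 9.7526, South 2.6662, Lowland 8.5461, Coastal 5.7452.
Lower quotas: East 7, West 9, South 2, Lowland 8, Coastal 5 (sum 31, leaving 3 seats).
Remainders in descending order: West 0.7526, Coastal 0.7452, South 0.6662, Lowland 0.5461, East 0.2899.
The surplus seats go to West, Coastal, South.

East=7, West=10, South=3, Lowland=8, Coastal=6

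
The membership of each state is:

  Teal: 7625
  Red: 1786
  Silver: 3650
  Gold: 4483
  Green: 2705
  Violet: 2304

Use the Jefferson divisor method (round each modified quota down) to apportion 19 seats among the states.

Standard divisor 22553/19 ≈ 1187; standard quotas: Teal 6.424, Red 1.505, Silver 3.075, Gold 3.777, Green 2.279, Violet 1.941.
Rounding down gives 6, 1, 3, 3, 2, 1 = 16 seats, so the divisor must be adjusted.
With modified divisor 1000: modified quotas Teal 7.625, Red 1.786, Silver 3.650, Gold 4.483, Green 2.705, Violet 2.304.
Rounding down: Teal 7, Red 1, Silver 3, Gold 4, Green 2, Violet 2 (total 19).

Teal: 7, Red: 1, Silver: 3, Gold: 4, Green: 2, Violet: 2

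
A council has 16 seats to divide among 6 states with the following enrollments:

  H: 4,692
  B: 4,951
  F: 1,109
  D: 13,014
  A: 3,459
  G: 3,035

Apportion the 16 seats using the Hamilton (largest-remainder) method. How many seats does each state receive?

H: 2; B: 3; F: 0; D: 7; A: 2; G: 2

Standard divisor: 30260 ÷ 16 ≈ 1891.25.
Standard quotas: H 2.4809, B 2.6178, F 0.5864, D 6.8812, A 1.8289, G 1.6048.
Lower quotas: H 2, B 2, F 0, D 6, A 1, G 1 (sum 12, leaving 4 seats).
Remainders in descending order: D 0.8812, A 0.8289, B 0.6178, G 0.6048, F 0.5864, H 0.4809.
Largest remainders: D, A, B, G receive the extra seats.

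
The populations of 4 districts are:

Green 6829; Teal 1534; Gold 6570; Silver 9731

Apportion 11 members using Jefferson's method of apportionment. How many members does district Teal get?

0

Standard divisor 24664/11 ≈ 2242.182; standard quotas: Green 3.046, Teal 0.684, Gold 2.930, Silver 4.340.
Rounding down gives 3, 0, 2, 4 = 9 seats, so the divisor must be adjusted.
With modified divisor 1800: modified quotas Green 3.794, Teal 0.852, Gold 3.650, Silver 5.406.
Rounding down: Green 3, Teal 0, Gold 3, Silver 5 (total 11).
Teal receives 0.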